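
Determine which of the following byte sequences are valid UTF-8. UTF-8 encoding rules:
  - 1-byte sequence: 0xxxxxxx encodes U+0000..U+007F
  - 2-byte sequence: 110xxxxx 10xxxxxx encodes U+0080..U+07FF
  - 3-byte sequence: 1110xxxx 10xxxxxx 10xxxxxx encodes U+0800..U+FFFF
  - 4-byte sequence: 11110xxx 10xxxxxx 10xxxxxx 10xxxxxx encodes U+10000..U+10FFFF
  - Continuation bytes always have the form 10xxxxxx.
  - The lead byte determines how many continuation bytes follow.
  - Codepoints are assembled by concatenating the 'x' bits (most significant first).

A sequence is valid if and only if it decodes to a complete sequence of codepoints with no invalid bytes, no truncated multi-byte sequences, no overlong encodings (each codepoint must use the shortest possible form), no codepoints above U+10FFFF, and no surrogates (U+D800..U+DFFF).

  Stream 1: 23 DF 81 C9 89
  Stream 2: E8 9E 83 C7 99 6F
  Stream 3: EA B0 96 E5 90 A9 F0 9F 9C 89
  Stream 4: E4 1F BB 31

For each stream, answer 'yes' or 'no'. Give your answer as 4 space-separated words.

Stream 1: decodes cleanly. VALID
Stream 2: decodes cleanly. VALID
Stream 3: decodes cleanly. VALID
Stream 4: error at byte offset 1. INVALID

Answer: yes yes yes no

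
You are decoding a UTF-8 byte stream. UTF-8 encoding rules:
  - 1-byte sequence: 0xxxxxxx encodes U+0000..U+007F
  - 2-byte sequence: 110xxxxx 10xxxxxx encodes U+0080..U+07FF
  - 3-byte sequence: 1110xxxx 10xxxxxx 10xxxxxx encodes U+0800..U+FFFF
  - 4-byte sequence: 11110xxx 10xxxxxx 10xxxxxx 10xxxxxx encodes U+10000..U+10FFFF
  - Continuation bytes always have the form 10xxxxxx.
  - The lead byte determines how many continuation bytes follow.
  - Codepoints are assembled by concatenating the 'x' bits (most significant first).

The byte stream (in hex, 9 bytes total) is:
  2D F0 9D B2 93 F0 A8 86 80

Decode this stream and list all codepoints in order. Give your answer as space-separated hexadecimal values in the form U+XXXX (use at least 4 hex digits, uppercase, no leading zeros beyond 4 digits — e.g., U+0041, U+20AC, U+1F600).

Answer: U+002D U+1DC93 U+28180

Derivation:
Byte[0]=2D: 1-byte ASCII. cp=U+002D
Byte[1]=F0: 4-byte lead, need 3 cont bytes. acc=0x0
Byte[2]=9D: continuation. acc=(acc<<6)|0x1D=0x1D
Byte[3]=B2: continuation. acc=(acc<<6)|0x32=0x772
Byte[4]=93: continuation. acc=(acc<<6)|0x13=0x1DC93
Completed: cp=U+1DC93 (starts at byte 1)
Byte[5]=F0: 4-byte lead, need 3 cont bytes. acc=0x0
Byte[6]=A8: continuation. acc=(acc<<6)|0x28=0x28
Byte[7]=86: continuation. acc=(acc<<6)|0x06=0xA06
Byte[8]=80: continuation. acc=(acc<<6)|0x00=0x28180
Completed: cp=U+28180 (starts at byte 5)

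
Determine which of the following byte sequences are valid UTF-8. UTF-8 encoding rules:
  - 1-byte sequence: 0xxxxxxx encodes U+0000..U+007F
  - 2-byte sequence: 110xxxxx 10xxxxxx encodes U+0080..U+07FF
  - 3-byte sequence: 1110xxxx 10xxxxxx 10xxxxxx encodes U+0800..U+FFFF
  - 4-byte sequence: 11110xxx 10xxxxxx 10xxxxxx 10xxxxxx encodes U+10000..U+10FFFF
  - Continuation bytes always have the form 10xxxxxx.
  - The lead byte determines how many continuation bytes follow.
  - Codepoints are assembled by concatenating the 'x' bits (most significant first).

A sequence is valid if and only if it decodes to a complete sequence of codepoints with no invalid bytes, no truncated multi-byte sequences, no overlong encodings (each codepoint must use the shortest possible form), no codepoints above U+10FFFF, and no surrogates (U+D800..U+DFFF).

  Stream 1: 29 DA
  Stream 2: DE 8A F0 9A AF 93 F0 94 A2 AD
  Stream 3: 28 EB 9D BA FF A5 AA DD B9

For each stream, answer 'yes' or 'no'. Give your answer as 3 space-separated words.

Answer: no yes no

Derivation:
Stream 1: error at byte offset 2. INVALID
Stream 2: decodes cleanly. VALID
Stream 3: error at byte offset 4. INVALID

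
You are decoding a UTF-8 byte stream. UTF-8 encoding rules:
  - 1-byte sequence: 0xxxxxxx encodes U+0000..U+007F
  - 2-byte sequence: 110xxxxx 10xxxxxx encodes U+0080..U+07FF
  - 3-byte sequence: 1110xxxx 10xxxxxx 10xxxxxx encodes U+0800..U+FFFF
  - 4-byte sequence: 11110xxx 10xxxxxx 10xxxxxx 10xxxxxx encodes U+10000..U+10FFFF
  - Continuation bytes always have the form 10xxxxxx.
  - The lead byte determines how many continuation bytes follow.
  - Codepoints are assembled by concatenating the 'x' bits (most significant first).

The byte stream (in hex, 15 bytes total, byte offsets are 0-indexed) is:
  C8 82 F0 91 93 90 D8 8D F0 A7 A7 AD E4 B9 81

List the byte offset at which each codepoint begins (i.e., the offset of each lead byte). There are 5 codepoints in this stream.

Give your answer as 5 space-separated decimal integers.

Answer: 0 2 6 8 12

Derivation:
Byte[0]=C8: 2-byte lead, need 1 cont bytes. acc=0x8
Byte[1]=82: continuation. acc=(acc<<6)|0x02=0x202
Completed: cp=U+0202 (starts at byte 0)
Byte[2]=F0: 4-byte lead, need 3 cont bytes. acc=0x0
Byte[3]=91: continuation. acc=(acc<<6)|0x11=0x11
Byte[4]=93: continuation. acc=(acc<<6)|0x13=0x453
Byte[5]=90: continuation. acc=(acc<<6)|0x10=0x114D0
Completed: cp=U+114D0 (starts at byte 2)
Byte[6]=D8: 2-byte lead, need 1 cont bytes. acc=0x18
Byte[7]=8D: continuation. acc=(acc<<6)|0x0D=0x60D
Completed: cp=U+060D (starts at byte 6)
Byte[8]=F0: 4-byte lead, need 3 cont bytes. acc=0x0
Byte[9]=A7: continuation. acc=(acc<<6)|0x27=0x27
Byte[10]=A7: continuation. acc=(acc<<6)|0x27=0x9E7
Byte[11]=AD: continuation. acc=(acc<<6)|0x2D=0x279ED
Completed: cp=U+279ED (starts at byte 8)
Byte[12]=E4: 3-byte lead, need 2 cont bytes. acc=0x4
Byte[13]=B9: continuation. acc=(acc<<6)|0x39=0x139
Byte[14]=81: continuation. acc=(acc<<6)|0x01=0x4E41
Completed: cp=U+4E41 (starts at byte 12)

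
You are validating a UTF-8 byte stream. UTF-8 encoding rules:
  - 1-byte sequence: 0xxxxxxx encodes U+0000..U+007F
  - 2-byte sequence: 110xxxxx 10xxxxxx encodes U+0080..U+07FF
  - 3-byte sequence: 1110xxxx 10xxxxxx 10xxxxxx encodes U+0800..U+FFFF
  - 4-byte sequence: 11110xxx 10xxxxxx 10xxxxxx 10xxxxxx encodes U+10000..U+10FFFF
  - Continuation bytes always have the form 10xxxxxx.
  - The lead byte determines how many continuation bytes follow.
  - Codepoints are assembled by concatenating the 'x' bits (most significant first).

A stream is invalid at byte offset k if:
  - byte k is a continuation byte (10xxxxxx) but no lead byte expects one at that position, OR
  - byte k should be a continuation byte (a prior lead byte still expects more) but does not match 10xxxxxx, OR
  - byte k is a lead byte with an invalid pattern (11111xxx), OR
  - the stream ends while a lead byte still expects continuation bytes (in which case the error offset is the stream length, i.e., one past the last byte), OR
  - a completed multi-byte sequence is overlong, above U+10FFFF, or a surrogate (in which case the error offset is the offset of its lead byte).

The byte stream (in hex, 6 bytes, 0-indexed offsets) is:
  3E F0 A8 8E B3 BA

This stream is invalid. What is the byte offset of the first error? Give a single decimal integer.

Answer: 5

Derivation:
Byte[0]=3E: 1-byte ASCII. cp=U+003E
Byte[1]=F0: 4-byte lead, need 3 cont bytes. acc=0x0
Byte[2]=A8: continuation. acc=(acc<<6)|0x28=0x28
Byte[3]=8E: continuation. acc=(acc<<6)|0x0E=0xA0E
Byte[4]=B3: continuation. acc=(acc<<6)|0x33=0x283B3
Completed: cp=U+283B3 (starts at byte 1)
Byte[5]=BA: INVALID lead byte (not 0xxx/110x/1110/11110)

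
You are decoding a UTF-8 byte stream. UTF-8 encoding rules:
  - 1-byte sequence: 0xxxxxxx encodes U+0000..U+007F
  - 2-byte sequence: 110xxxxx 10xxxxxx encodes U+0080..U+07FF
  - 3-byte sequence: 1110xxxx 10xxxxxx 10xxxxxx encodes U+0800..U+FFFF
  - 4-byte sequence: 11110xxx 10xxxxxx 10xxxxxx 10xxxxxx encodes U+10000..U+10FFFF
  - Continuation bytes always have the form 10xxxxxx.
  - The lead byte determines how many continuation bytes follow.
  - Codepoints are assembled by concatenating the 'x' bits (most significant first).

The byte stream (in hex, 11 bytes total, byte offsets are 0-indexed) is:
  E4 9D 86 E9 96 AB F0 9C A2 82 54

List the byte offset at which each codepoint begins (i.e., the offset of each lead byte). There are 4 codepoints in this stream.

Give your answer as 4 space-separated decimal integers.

Answer: 0 3 6 10

Derivation:
Byte[0]=E4: 3-byte lead, need 2 cont bytes. acc=0x4
Byte[1]=9D: continuation. acc=(acc<<6)|0x1D=0x11D
Byte[2]=86: continuation. acc=(acc<<6)|0x06=0x4746
Completed: cp=U+4746 (starts at byte 0)
Byte[3]=E9: 3-byte lead, need 2 cont bytes. acc=0x9
Byte[4]=96: continuation. acc=(acc<<6)|0x16=0x256
Byte[5]=AB: continuation. acc=(acc<<6)|0x2B=0x95AB
Completed: cp=U+95AB (starts at byte 3)
Byte[6]=F0: 4-byte lead, need 3 cont bytes. acc=0x0
Byte[7]=9C: continuation. acc=(acc<<6)|0x1C=0x1C
Byte[8]=A2: continuation. acc=(acc<<6)|0x22=0x722
Byte[9]=82: continuation. acc=(acc<<6)|0x02=0x1C882
Completed: cp=U+1C882 (starts at byte 6)
Byte[10]=54: 1-byte ASCII. cp=U+0054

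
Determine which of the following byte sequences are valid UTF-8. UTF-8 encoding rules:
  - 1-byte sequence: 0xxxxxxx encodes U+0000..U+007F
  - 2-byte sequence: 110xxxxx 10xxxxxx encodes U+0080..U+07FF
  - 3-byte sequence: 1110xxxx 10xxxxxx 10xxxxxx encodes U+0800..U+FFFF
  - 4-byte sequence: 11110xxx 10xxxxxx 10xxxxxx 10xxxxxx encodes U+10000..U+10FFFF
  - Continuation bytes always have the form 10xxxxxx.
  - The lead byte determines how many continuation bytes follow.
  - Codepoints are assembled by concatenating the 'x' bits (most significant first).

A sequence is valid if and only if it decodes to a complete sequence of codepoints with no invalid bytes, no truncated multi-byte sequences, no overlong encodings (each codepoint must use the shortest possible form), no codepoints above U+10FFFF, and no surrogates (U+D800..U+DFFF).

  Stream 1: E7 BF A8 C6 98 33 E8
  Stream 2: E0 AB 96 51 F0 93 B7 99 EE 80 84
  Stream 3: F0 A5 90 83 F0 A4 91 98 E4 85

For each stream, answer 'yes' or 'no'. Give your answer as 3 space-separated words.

Stream 1: error at byte offset 7. INVALID
Stream 2: decodes cleanly. VALID
Stream 3: error at byte offset 10. INVALID

Answer: no yes no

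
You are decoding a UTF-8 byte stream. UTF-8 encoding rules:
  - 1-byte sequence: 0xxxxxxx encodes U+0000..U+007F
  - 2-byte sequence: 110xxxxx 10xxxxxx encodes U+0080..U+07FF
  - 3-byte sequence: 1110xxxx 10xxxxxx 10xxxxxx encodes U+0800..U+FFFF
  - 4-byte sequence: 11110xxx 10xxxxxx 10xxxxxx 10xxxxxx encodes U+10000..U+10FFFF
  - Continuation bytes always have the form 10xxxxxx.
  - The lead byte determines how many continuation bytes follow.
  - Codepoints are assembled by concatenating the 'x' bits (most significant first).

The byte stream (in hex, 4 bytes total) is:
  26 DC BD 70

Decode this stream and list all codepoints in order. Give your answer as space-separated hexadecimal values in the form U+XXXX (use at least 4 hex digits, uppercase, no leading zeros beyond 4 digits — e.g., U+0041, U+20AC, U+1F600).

Byte[0]=26: 1-byte ASCII. cp=U+0026
Byte[1]=DC: 2-byte lead, need 1 cont bytes. acc=0x1C
Byte[2]=BD: continuation. acc=(acc<<6)|0x3D=0x73D
Completed: cp=U+073D (starts at byte 1)
Byte[3]=70: 1-byte ASCII. cp=U+0070

Answer: U+0026 U+073D U+0070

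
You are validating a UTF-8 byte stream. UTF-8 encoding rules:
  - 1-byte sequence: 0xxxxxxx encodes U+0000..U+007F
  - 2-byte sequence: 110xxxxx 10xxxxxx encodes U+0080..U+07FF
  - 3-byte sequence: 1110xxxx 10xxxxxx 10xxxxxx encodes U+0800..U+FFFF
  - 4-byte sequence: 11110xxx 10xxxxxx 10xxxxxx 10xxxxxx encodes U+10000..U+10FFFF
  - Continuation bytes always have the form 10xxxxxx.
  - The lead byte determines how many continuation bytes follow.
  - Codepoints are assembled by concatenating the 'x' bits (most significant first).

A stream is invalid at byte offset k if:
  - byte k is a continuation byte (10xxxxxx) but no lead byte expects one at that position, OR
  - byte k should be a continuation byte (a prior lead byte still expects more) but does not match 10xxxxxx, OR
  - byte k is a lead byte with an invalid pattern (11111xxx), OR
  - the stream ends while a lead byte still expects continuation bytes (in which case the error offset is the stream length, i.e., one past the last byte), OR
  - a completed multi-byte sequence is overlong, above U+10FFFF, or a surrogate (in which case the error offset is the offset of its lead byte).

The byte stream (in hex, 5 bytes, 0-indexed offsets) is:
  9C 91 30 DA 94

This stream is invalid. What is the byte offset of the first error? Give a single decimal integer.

Answer: 0

Derivation:
Byte[0]=9C: INVALID lead byte (not 0xxx/110x/1110/11110)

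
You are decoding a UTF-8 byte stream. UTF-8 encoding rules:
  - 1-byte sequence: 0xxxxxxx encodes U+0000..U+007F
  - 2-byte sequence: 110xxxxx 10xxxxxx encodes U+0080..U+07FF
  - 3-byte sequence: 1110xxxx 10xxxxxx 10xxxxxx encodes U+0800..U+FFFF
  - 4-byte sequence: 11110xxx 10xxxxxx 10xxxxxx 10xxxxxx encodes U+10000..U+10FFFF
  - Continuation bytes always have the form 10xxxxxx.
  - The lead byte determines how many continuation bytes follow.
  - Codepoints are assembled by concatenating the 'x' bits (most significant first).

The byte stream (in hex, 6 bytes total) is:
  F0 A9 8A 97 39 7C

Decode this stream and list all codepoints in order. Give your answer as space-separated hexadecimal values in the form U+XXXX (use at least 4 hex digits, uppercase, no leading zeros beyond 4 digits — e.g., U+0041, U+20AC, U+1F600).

Answer: U+29297 U+0039 U+007C

Derivation:
Byte[0]=F0: 4-byte lead, need 3 cont bytes. acc=0x0
Byte[1]=A9: continuation. acc=(acc<<6)|0x29=0x29
Byte[2]=8A: continuation. acc=(acc<<6)|0x0A=0xA4A
Byte[3]=97: continuation. acc=(acc<<6)|0x17=0x29297
Completed: cp=U+29297 (starts at byte 0)
Byte[4]=39: 1-byte ASCII. cp=U+0039
Byte[5]=7C: 1-byte ASCII. cp=U+007C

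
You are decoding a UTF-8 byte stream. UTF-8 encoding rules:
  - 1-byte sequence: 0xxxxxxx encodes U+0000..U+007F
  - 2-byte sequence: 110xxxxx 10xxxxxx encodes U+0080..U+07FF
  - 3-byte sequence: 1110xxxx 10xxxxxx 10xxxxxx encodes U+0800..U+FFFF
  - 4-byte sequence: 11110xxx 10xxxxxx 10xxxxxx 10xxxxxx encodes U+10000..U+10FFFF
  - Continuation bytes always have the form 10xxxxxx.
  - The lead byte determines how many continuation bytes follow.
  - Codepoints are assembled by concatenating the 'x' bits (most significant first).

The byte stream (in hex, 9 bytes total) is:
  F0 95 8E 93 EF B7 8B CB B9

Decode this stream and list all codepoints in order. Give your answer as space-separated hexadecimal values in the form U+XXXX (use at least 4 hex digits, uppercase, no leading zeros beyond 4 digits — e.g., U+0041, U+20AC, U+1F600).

Answer: U+15393 U+FDCB U+02F9

Derivation:
Byte[0]=F0: 4-byte lead, need 3 cont bytes. acc=0x0
Byte[1]=95: continuation. acc=(acc<<6)|0x15=0x15
Byte[2]=8E: continuation. acc=(acc<<6)|0x0E=0x54E
Byte[3]=93: continuation. acc=(acc<<6)|0x13=0x15393
Completed: cp=U+15393 (starts at byte 0)
Byte[4]=EF: 3-byte lead, need 2 cont bytes. acc=0xF
Byte[5]=B7: continuation. acc=(acc<<6)|0x37=0x3F7
Byte[6]=8B: continuation. acc=(acc<<6)|0x0B=0xFDCB
Completed: cp=U+FDCB (starts at byte 4)
Byte[7]=CB: 2-byte lead, need 1 cont bytes. acc=0xB
Byte[8]=B9: continuation. acc=(acc<<6)|0x39=0x2F9
Completed: cp=U+02F9 (starts at byte 7)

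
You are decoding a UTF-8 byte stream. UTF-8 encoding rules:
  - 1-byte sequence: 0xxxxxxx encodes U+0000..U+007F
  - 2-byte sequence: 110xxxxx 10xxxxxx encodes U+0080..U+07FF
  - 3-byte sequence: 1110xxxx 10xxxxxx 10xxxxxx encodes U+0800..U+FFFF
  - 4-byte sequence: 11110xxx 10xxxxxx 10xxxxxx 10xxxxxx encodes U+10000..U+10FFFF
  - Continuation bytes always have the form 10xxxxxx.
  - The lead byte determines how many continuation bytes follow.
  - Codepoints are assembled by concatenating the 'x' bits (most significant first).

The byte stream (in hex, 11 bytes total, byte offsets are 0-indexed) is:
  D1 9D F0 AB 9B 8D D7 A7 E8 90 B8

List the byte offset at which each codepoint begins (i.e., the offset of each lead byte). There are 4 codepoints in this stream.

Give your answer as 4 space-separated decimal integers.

Byte[0]=D1: 2-byte lead, need 1 cont bytes. acc=0x11
Byte[1]=9D: continuation. acc=(acc<<6)|0x1D=0x45D
Completed: cp=U+045D (starts at byte 0)
Byte[2]=F0: 4-byte lead, need 3 cont bytes. acc=0x0
Byte[3]=AB: continuation. acc=(acc<<6)|0x2B=0x2B
Byte[4]=9B: continuation. acc=(acc<<6)|0x1B=0xADB
Byte[5]=8D: continuation. acc=(acc<<6)|0x0D=0x2B6CD
Completed: cp=U+2B6CD (starts at byte 2)
Byte[6]=D7: 2-byte lead, need 1 cont bytes. acc=0x17
Byte[7]=A7: continuation. acc=(acc<<6)|0x27=0x5E7
Completed: cp=U+05E7 (starts at byte 6)
Byte[8]=E8: 3-byte lead, need 2 cont bytes. acc=0x8
Byte[9]=90: continuation. acc=(acc<<6)|0x10=0x210
Byte[10]=B8: continuation. acc=(acc<<6)|0x38=0x8438
Completed: cp=U+8438 (starts at byte 8)

Answer: 0 2 6 8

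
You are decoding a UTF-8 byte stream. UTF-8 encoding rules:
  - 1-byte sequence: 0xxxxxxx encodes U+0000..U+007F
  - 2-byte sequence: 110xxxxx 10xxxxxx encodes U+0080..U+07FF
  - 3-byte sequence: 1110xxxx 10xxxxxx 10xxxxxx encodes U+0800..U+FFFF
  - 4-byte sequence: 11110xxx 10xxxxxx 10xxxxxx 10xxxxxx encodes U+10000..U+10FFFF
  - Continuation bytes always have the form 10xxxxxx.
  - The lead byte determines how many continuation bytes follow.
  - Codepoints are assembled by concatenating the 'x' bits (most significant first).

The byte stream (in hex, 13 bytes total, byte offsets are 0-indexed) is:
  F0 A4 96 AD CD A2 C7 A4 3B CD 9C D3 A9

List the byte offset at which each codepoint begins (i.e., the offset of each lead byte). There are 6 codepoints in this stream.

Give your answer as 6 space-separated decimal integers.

Answer: 0 4 6 8 9 11

Derivation:
Byte[0]=F0: 4-byte lead, need 3 cont bytes. acc=0x0
Byte[1]=A4: continuation. acc=(acc<<6)|0x24=0x24
Byte[2]=96: continuation. acc=(acc<<6)|0x16=0x916
Byte[3]=AD: continuation. acc=(acc<<6)|0x2D=0x245AD
Completed: cp=U+245AD (starts at byte 0)
Byte[4]=CD: 2-byte lead, need 1 cont bytes. acc=0xD
Byte[5]=A2: continuation. acc=(acc<<6)|0x22=0x362
Completed: cp=U+0362 (starts at byte 4)
Byte[6]=C7: 2-byte lead, need 1 cont bytes. acc=0x7
Byte[7]=A4: continuation. acc=(acc<<6)|0x24=0x1E4
Completed: cp=U+01E4 (starts at byte 6)
Byte[8]=3B: 1-byte ASCII. cp=U+003B
Byte[9]=CD: 2-byte lead, need 1 cont bytes. acc=0xD
Byte[10]=9C: continuation. acc=(acc<<6)|0x1C=0x35C
Completed: cp=U+035C (starts at byte 9)
Byte[11]=D3: 2-byte lead, need 1 cont bytes. acc=0x13
Byte[12]=A9: continuation. acc=(acc<<6)|0x29=0x4E9
Completed: cp=U+04E9 (starts at byte 11)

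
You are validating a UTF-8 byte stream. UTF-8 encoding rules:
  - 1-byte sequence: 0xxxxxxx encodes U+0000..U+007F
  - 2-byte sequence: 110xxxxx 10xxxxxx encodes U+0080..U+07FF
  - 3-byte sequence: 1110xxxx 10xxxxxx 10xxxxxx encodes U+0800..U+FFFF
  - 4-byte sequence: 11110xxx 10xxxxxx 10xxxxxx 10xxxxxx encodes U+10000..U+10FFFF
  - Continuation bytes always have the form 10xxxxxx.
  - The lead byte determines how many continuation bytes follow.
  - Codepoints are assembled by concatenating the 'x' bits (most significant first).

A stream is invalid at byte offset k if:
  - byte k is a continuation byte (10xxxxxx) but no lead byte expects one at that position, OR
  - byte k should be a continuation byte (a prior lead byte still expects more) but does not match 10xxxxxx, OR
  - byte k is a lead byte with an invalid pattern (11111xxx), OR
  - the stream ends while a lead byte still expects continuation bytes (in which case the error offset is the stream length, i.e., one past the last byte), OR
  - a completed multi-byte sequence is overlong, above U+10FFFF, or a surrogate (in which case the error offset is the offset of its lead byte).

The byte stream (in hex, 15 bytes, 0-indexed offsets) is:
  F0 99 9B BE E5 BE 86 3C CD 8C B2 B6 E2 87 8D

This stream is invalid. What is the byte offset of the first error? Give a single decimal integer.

Byte[0]=F0: 4-byte lead, need 3 cont bytes. acc=0x0
Byte[1]=99: continuation. acc=(acc<<6)|0x19=0x19
Byte[2]=9B: continuation. acc=(acc<<6)|0x1B=0x65B
Byte[3]=BE: continuation. acc=(acc<<6)|0x3E=0x196FE
Completed: cp=U+196FE (starts at byte 0)
Byte[4]=E5: 3-byte lead, need 2 cont bytes. acc=0x5
Byte[5]=BE: continuation. acc=(acc<<6)|0x3E=0x17E
Byte[6]=86: continuation. acc=(acc<<6)|0x06=0x5F86
Completed: cp=U+5F86 (starts at byte 4)
Byte[7]=3C: 1-byte ASCII. cp=U+003C
Byte[8]=CD: 2-byte lead, need 1 cont bytes. acc=0xD
Byte[9]=8C: continuation. acc=(acc<<6)|0x0C=0x34C
Completed: cp=U+034C (starts at byte 8)
Byte[10]=B2: INVALID lead byte (not 0xxx/110x/1110/11110)

Answer: 10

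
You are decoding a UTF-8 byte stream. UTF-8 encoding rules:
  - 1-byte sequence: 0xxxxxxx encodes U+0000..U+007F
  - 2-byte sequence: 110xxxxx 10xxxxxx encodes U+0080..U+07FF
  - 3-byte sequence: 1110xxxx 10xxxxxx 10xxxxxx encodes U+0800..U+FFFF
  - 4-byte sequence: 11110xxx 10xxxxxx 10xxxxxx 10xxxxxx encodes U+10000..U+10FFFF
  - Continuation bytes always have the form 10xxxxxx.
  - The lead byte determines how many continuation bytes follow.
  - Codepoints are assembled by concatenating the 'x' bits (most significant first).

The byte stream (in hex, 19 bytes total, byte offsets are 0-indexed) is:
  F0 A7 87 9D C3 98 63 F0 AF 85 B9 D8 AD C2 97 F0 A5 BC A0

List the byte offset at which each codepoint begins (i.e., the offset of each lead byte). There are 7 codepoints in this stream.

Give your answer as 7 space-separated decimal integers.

Byte[0]=F0: 4-byte lead, need 3 cont bytes. acc=0x0
Byte[1]=A7: continuation. acc=(acc<<6)|0x27=0x27
Byte[2]=87: continuation. acc=(acc<<6)|0x07=0x9C7
Byte[3]=9D: continuation. acc=(acc<<6)|0x1D=0x271DD
Completed: cp=U+271DD (starts at byte 0)
Byte[4]=C3: 2-byte lead, need 1 cont bytes. acc=0x3
Byte[5]=98: continuation. acc=(acc<<6)|0x18=0xD8
Completed: cp=U+00D8 (starts at byte 4)
Byte[6]=63: 1-byte ASCII. cp=U+0063
Byte[7]=F0: 4-byte lead, need 3 cont bytes. acc=0x0
Byte[8]=AF: continuation. acc=(acc<<6)|0x2F=0x2F
Byte[9]=85: continuation. acc=(acc<<6)|0x05=0xBC5
Byte[10]=B9: continuation. acc=(acc<<6)|0x39=0x2F179
Completed: cp=U+2F179 (starts at byte 7)
Byte[11]=D8: 2-byte lead, need 1 cont bytes. acc=0x18
Byte[12]=AD: continuation. acc=(acc<<6)|0x2D=0x62D
Completed: cp=U+062D (starts at byte 11)
Byte[13]=C2: 2-byte lead, need 1 cont bytes. acc=0x2
Byte[14]=97: continuation. acc=(acc<<6)|0x17=0x97
Completed: cp=U+0097 (starts at byte 13)
Byte[15]=F0: 4-byte lead, need 3 cont bytes. acc=0x0
Byte[16]=A5: continuation. acc=(acc<<6)|0x25=0x25
Byte[17]=BC: continuation. acc=(acc<<6)|0x3C=0x97C
Byte[18]=A0: continuation. acc=(acc<<6)|0x20=0x25F20
Completed: cp=U+25F20 (starts at byte 15)

Answer: 0 4 6 7 11 13 15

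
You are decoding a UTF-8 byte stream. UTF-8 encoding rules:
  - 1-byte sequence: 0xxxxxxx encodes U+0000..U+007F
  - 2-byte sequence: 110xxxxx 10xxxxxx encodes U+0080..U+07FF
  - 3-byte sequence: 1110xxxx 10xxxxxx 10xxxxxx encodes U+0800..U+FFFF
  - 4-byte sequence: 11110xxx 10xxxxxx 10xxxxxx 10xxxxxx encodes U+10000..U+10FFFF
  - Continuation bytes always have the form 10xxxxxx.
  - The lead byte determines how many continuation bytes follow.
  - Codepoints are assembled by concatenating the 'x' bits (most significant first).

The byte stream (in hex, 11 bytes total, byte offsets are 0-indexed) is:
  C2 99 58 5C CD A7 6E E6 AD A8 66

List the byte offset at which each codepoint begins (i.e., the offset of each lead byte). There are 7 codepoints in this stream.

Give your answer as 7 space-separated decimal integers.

Byte[0]=C2: 2-byte lead, need 1 cont bytes. acc=0x2
Byte[1]=99: continuation. acc=(acc<<6)|0x19=0x99
Completed: cp=U+0099 (starts at byte 0)
Byte[2]=58: 1-byte ASCII. cp=U+0058
Byte[3]=5C: 1-byte ASCII. cp=U+005C
Byte[4]=CD: 2-byte lead, need 1 cont bytes. acc=0xD
Byte[5]=A7: continuation. acc=(acc<<6)|0x27=0x367
Completed: cp=U+0367 (starts at byte 4)
Byte[6]=6E: 1-byte ASCII. cp=U+006E
Byte[7]=E6: 3-byte lead, need 2 cont bytes. acc=0x6
Byte[8]=AD: continuation. acc=(acc<<6)|0x2D=0x1AD
Byte[9]=A8: continuation. acc=(acc<<6)|0x28=0x6B68
Completed: cp=U+6B68 (starts at byte 7)
Byte[10]=66: 1-byte ASCII. cp=U+0066

Answer: 0 2 3 4 6 7 10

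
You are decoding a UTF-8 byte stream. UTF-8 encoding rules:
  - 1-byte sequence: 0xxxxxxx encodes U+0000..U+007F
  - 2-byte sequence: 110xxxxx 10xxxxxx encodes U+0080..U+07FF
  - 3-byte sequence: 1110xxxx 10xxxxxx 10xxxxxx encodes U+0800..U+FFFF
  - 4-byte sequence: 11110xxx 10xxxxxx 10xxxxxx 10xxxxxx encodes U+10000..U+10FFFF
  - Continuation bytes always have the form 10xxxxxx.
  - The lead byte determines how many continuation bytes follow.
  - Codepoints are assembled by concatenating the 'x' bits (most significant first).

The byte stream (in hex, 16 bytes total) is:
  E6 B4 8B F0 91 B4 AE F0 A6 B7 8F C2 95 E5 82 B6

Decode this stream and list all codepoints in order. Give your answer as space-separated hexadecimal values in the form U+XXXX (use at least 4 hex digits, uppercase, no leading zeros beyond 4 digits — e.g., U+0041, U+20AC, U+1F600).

Byte[0]=E6: 3-byte lead, need 2 cont bytes. acc=0x6
Byte[1]=B4: continuation. acc=(acc<<6)|0x34=0x1B4
Byte[2]=8B: continuation. acc=(acc<<6)|0x0B=0x6D0B
Completed: cp=U+6D0B (starts at byte 0)
Byte[3]=F0: 4-byte lead, need 3 cont bytes. acc=0x0
Byte[4]=91: continuation. acc=(acc<<6)|0x11=0x11
Byte[5]=B4: continuation. acc=(acc<<6)|0x34=0x474
Byte[6]=AE: continuation. acc=(acc<<6)|0x2E=0x11D2E
Completed: cp=U+11D2E (starts at byte 3)
Byte[7]=F0: 4-byte lead, need 3 cont bytes. acc=0x0
Byte[8]=A6: continuation. acc=(acc<<6)|0x26=0x26
Byte[9]=B7: continuation. acc=(acc<<6)|0x37=0x9B7
Byte[10]=8F: continuation. acc=(acc<<6)|0x0F=0x26DCF
Completed: cp=U+26DCF (starts at byte 7)
Byte[11]=C2: 2-byte lead, need 1 cont bytes. acc=0x2
Byte[12]=95: continuation. acc=(acc<<6)|0x15=0x95
Completed: cp=U+0095 (starts at byte 11)
Byte[13]=E5: 3-byte lead, need 2 cont bytes. acc=0x5
Byte[14]=82: continuation. acc=(acc<<6)|0x02=0x142
Byte[15]=B6: continuation. acc=(acc<<6)|0x36=0x50B6
Completed: cp=U+50B6 (starts at byte 13)

Answer: U+6D0B U+11D2E U+26DCF U+0095 U+50B6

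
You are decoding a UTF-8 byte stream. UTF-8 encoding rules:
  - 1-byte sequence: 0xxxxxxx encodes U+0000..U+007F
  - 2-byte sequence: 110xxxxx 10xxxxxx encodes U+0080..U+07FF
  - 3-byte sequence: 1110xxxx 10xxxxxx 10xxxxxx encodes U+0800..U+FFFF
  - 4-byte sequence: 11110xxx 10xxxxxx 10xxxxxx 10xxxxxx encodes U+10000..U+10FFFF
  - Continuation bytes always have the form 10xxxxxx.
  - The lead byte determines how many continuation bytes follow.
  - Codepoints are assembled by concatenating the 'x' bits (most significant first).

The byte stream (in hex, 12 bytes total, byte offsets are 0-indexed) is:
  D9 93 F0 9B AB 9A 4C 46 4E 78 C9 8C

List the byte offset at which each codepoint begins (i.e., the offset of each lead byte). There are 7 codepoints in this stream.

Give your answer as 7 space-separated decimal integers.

Answer: 0 2 6 7 8 9 10

Derivation:
Byte[0]=D9: 2-byte lead, need 1 cont bytes. acc=0x19
Byte[1]=93: continuation. acc=(acc<<6)|0x13=0x653
Completed: cp=U+0653 (starts at byte 0)
Byte[2]=F0: 4-byte lead, need 3 cont bytes. acc=0x0
Byte[3]=9B: continuation. acc=(acc<<6)|0x1B=0x1B
Byte[4]=AB: continuation. acc=(acc<<6)|0x2B=0x6EB
Byte[5]=9A: continuation. acc=(acc<<6)|0x1A=0x1BADA
Completed: cp=U+1BADA (starts at byte 2)
Byte[6]=4C: 1-byte ASCII. cp=U+004C
Byte[7]=46: 1-byte ASCII. cp=U+0046
Byte[8]=4E: 1-byte ASCII. cp=U+004E
Byte[9]=78: 1-byte ASCII. cp=U+0078
Byte[10]=C9: 2-byte lead, need 1 cont bytes. acc=0x9
Byte[11]=8C: continuation. acc=(acc<<6)|0x0C=0x24C
Completed: cp=U+024C (starts at byte 10)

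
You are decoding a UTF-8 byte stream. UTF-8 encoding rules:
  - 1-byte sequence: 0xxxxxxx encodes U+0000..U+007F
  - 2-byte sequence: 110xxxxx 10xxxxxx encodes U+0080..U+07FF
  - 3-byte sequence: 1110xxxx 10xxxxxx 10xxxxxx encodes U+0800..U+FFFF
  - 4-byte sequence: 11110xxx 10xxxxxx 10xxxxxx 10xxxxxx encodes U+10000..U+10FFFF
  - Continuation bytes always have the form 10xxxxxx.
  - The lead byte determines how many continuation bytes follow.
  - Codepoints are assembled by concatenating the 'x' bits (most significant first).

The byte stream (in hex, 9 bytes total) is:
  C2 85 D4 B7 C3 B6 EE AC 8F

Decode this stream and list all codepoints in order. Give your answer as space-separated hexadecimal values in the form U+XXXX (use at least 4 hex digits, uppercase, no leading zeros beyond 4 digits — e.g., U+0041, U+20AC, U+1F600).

Answer: U+0085 U+0537 U+00F6 U+EB0F

Derivation:
Byte[0]=C2: 2-byte lead, need 1 cont bytes. acc=0x2
Byte[1]=85: continuation. acc=(acc<<6)|0x05=0x85
Completed: cp=U+0085 (starts at byte 0)
Byte[2]=D4: 2-byte lead, need 1 cont bytes. acc=0x14
Byte[3]=B7: continuation. acc=(acc<<6)|0x37=0x537
Completed: cp=U+0537 (starts at byte 2)
Byte[4]=C3: 2-byte lead, need 1 cont bytes. acc=0x3
Byte[5]=B6: continuation. acc=(acc<<6)|0x36=0xF6
Completed: cp=U+00F6 (starts at byte 4)
Byte[6]=EE: 3-byte lead, need 2 cont bytes. acc=0xE
Byte[7]=AC: continuation. acc=(acc<<6)|0x2C=0x3AC
Byte[8]=8F: continuation. acc=(acc<<6)|0x0F=0xEB0F
Completed: cp=U+EB0F (starts at byte 6)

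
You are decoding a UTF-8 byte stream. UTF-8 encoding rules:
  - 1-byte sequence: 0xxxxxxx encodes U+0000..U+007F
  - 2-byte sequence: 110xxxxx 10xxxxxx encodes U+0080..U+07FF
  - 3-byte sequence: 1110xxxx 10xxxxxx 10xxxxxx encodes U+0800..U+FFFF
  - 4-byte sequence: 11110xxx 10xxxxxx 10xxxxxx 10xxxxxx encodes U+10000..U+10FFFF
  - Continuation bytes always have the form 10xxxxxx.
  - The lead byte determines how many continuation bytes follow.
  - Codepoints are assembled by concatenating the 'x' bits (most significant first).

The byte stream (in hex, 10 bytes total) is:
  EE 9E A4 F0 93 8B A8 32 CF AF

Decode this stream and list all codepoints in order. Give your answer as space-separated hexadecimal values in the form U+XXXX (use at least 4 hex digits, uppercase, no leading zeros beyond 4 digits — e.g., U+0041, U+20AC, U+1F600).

Byte[0]=EE: 3-byte lead, need 2 cont bytes. acc=0xE
Byte[1]=9E: continuation. acc=(acc<<6)|0x1E=0x39E
Byte[2]=A4: continuation. acc=(acc<<6)|0x24=0xE7A4
Completed: cp=U+E7A4 (starts at byte 0)
Byte[3]=F0: 4-byte lead, need 3 cont bytes. acc=0x0
Byte[4]=93: continuation. acc=(acc<<6)|0x13=0x13
Byte[5]=8B: continuation. acc=(acc<<6)|0x0B=0x4CB
Byte[6]=A8: continuation. acc=(acc<<6)|0x28=0x132E8
Completed: cp=U+132E8 (starts at byte 3)
Byte[7]=32: 1-byte ASCII. cp=U+0032
Byte[8]=CF: 2-byte lead, need 1 cont bytes. acc=0xF
Byte[9]=AF: continuation. acc=(acc<<6)|0x2F=0x3EF
Completed: cp=U+03EF (starts at byte 8)

Answer: U+E7A4 U+132E8 U+0032 U+03EF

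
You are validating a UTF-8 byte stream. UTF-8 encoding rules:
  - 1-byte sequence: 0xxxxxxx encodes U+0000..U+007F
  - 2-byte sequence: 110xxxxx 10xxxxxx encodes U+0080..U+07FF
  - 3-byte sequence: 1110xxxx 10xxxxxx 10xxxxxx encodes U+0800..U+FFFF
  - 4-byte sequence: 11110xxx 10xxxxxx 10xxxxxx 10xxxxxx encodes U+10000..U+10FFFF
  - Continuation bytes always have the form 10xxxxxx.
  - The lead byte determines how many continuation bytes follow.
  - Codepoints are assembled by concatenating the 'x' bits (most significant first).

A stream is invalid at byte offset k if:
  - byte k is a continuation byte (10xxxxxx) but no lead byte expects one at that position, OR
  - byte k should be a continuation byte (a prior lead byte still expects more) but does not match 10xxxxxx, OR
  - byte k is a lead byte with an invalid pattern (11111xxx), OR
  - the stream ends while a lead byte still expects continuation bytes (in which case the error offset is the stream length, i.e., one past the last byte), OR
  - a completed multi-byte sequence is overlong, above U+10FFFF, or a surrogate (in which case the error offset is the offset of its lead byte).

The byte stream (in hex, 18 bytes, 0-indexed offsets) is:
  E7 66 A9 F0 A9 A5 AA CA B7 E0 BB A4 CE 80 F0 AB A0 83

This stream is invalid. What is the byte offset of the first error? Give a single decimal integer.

Answer: 1

Derivation:
Byte[0]=E7: 3-byte lead, need 2 cont bytes. acc=0x7
Byte[1]=66: expected 10xxxxxx continuation. INVALID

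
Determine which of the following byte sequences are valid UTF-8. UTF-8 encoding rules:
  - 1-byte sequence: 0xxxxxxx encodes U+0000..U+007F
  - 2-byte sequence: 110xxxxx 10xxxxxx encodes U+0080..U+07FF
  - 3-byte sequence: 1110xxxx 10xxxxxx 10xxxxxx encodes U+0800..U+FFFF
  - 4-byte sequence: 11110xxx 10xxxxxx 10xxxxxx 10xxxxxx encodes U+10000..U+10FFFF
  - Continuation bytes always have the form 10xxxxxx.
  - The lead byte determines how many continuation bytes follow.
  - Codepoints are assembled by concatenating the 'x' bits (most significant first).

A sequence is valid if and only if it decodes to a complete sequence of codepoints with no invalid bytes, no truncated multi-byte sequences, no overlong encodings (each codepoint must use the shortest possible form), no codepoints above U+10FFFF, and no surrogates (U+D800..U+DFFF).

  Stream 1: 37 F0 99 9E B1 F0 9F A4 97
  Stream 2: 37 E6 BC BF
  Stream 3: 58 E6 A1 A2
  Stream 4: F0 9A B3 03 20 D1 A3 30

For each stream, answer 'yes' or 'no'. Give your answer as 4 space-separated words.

Stream 1: decodes cleanly. VALID
Stream 2: decodes cleanly. VALID
Stream 3: decodes cleanly. VALID
Stream 4: error at byte offset 3. INVALID

Answer: yes yes yes no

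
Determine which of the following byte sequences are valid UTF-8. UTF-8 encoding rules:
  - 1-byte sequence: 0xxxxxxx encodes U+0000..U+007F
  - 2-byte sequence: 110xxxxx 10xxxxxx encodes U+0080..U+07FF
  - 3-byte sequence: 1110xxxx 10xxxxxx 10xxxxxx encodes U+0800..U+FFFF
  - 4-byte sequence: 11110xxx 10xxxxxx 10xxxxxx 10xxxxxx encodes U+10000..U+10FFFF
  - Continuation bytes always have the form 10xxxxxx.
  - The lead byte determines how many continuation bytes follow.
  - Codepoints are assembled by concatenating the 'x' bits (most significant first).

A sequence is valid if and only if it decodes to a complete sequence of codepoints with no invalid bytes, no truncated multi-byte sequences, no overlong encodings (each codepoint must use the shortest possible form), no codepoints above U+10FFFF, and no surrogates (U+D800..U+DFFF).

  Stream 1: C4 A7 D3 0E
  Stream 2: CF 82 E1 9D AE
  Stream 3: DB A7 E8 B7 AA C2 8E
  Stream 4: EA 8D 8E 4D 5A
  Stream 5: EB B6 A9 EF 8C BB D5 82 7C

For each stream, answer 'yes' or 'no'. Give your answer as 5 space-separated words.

Stream 1: error at byte offset 3. INVALID
Stream 2: decodes cleanly. VALID
Stream 3: decodes cleanly. VALID
Stream 4: decodes cleanly. VALID
Stream 5: decodes cleanly. VALID

Answer: no yes yes yes yes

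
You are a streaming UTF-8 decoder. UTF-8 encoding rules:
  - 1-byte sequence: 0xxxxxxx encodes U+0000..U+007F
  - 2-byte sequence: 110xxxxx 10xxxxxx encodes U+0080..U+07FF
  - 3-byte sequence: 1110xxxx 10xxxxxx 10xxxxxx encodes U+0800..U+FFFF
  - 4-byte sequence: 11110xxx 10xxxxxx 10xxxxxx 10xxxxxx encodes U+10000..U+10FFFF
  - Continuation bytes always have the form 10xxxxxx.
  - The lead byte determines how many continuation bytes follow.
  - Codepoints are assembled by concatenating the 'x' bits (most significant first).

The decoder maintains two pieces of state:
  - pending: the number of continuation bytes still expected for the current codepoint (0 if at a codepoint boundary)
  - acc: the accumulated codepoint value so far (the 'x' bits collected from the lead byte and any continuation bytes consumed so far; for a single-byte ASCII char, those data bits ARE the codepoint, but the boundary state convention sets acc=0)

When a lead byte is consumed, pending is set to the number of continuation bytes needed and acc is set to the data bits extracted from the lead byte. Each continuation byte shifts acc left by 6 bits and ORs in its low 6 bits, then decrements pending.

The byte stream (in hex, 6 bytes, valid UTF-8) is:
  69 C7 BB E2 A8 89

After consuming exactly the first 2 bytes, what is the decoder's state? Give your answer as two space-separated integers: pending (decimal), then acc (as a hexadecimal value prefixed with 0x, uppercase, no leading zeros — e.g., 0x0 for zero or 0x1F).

Byte[0]=69: 1-byte. pending=0, acc=0x0
Byte[1]=C7: 2-byte lead. pending=1, acc=0x7

Answer: 1 0x7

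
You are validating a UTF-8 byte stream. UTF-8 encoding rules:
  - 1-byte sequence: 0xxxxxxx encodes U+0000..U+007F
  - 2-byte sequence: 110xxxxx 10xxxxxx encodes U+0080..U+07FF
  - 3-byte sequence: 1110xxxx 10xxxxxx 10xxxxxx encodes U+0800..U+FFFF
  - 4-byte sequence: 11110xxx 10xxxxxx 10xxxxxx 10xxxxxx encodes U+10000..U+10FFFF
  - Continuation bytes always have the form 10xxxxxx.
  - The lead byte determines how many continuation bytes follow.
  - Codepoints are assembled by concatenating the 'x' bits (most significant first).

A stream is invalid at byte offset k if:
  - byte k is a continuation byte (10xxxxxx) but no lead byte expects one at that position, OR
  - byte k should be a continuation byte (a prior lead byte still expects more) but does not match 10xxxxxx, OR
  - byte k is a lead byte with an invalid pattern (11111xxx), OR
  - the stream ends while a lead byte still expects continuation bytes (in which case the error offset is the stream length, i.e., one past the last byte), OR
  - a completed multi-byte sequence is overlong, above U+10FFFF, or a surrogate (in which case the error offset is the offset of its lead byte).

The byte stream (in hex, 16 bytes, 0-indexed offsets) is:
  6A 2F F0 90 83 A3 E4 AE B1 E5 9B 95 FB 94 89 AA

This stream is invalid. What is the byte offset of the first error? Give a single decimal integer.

Byte[0]=6A: 1-byte ASCII. cp=U+006A
Byte[1]=2F: 1-byte ASCII. cp=U+002F
Byte[2]=F0: 4-byte lead, need 3 cont bytes. acc=0x0
Byte[3]=90: continuation. acc=(acc<<6)|0x10=0x10
Byte[4]=83: continuation. acc=(acc<<6)|0x03=0x403
Byte[5]=A3: continuation. acc=(acc<<6)|0x23=0x100E3
Completed: cp=U+100E3 (starts at byte 2)
Byte[6]=E4: 3-byte lead, need 2 cont bytes. acc=0x4
Byte[7]=AE: continuation. acc=(acc<<6)|0x2E=0x12E
Byte[8]=B1: continuation. acc=(acc<<6)|0x31=0x4BB1
Completed: cp=U+4BB1 (starts at byte 6)
Byte[9]=E5: 3-byte lead, need 2 cont bytes. acc=0x5
Byte[10]=9B: continuation. acc=(acc<<6)|0x1B=0x15B
Byte[11]=95: continuation. acc=(acc<<6)|0x15=0x56D5
Completed: cp=U+56D5 (starts at byte 9)
Byte[12]=FB: INVALID lead byte (not 0xxx/110x/1110/11110)

Answer: 12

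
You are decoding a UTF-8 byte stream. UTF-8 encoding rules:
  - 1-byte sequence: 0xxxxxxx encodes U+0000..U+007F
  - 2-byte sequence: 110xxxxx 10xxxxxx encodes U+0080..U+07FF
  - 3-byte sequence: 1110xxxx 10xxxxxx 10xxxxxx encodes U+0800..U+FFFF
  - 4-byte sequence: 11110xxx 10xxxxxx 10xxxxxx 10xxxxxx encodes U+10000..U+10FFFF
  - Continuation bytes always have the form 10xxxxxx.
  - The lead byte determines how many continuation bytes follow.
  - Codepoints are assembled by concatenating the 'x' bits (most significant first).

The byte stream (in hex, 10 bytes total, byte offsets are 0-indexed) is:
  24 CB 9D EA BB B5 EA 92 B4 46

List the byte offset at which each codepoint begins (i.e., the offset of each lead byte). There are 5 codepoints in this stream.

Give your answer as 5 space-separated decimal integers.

Answer: 0 1 3 6 9

Derivation:
Byte[0]=24: 1-byte ASCII. cp=U+0024
Byte[1]=CB: 2-byte lead, need 1 cont bytes. acc=0xB
Byte[2]=9D: continuation. acc=(acc<<6)|0x1D=0x2DD
Completed: cp=U+02DD (starts at byte 1)
Byte[3]=EA: 3-byte lead, need 2 cont bytes. acc=0xA
Byte[4]=BB: continuation. acc=(acc<<6)|0x3B=0x2BB
Byte[5]=B5: continuation. acc=(acc<<6)|0x35=0xAEF5
Completed: cp=U+AEF5 (starts at byte 3)
Byte[6]=EA: 3-byte lead, need 2 cont bytes. acc=0xA
Byte[7]=92: continuation. acc=(acc<<6)|0x12=0x292
Byte[8]=B4: continuation. acc=(acc<<6)|0x34=0xA4B4
Completed: cp=U+A4B4 (starts at byte 6)
Byte[9]=46: 1-byte ASCII. cp=U+0046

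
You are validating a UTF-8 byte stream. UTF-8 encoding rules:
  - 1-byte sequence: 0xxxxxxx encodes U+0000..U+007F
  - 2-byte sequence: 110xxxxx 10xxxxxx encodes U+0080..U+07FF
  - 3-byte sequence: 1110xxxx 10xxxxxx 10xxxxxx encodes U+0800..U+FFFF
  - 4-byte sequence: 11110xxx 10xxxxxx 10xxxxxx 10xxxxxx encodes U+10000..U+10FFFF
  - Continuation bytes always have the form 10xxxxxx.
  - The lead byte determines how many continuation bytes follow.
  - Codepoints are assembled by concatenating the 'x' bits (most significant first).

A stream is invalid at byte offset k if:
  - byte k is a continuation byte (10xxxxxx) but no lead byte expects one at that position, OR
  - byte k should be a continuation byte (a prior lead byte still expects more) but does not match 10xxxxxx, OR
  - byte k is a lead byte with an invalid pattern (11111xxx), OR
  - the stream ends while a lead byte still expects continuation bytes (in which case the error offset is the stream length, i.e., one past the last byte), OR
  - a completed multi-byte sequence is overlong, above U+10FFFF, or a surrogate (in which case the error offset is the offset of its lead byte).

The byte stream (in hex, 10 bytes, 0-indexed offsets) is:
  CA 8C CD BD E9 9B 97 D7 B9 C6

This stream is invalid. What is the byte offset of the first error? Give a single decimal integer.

Answer: 10

Derivation:
Byte[0]=CA: 2-byte lead, need 1 cont bytes. acc=0xA
Byte[1]=8C: continuation. acc=(acc<<6)|0x0C=0x28C
Completed: cp=U+028C (starts at byte 0)
Byte[2]=CD: 2-byte lead, need 1 cont bytes. acc=0xD
Byte[3]=BD: continuation. acc=(acc<<6)|0x3D=0x37D
Completed: cp=U+037D (starts at byte 2)
Byte[4]=E9: 3-byte lead, need 2 cont bytes. acc=0x9
Byte[5]=9B: continuation. acc=(acc<<6)|0x1B=0x25B
Byte[6]=97: continuation. acc=(acc<<6)|0x17=0x96D7
Completed: cp=U+96D7 (starts at byte 4)
Byte[7]=D7: 2-byte lead, need 1 cont bytes. acc=0x17
Byte[8]=B9: continuation. acc=(acc<<6)|0x39=0x5F9
Completed: cp=U+05F9 (starts at byte 7)
Byte[9]=C6: 2-byte lead, need 1 cont bytes. acc=0x6
Byte[10]: stream ended, expected continuation. INVALID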